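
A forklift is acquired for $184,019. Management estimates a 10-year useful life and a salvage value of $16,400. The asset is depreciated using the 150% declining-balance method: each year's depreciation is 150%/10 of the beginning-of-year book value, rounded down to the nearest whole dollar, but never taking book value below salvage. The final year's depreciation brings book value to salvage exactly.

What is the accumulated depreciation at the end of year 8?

$133,873

Depreciable base = $184,019 − $16,400 = $167,619.
Year 1: ⌊$184,019 × 150%/10⌋ = $27,602. Book value $156,417.
Year 2: ⌊$156,417 × 150%/10⌋ = $23,462. Book value $132,955.
Year 3: ⌊$132,955 × 150%/10⌋ = $19,943. Book value $113,012.
Year 4: ⌊$113,012 × 150%/10⌋ = $16,951. Book value $96,061.
Year 5: ⌊$96,061 × 150%/10⌋ = $14,409. Book value $81,652.
Year 6: ⌊$81,652 × 150%/10⌋ = $12,247. Book value $69,405.
Year 7: ⌊$69,405 × 150%/10⌋ = $10,410. Book value $58,995.
Year 8: ⌊$58,995 × 150%/10⌋ = $8,849. Book value $50,146.
Accumulated through year 8 = $184,019 − $50,146 = $133,873.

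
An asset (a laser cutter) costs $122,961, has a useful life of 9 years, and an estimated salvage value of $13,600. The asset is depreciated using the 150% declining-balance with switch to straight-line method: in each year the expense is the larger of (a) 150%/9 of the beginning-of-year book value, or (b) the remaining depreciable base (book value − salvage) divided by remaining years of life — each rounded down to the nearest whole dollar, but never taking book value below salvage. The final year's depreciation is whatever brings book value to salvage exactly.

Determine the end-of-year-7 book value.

$31,509

Depreciable base = $122,961 − $13,600 = $109,361.
Year 1: DB = ⌊$122,961 × 150%/9⌋ = $20,493; SL = ⌊$109,361/9⌋ = $12,151 → take DB $20,493. Book value $102,468.
Year 2: DB = ⌊$102,468 × 150%/9⌋ = $17,078; SL = ⌊$88,868/8⌋ = $11,108 → take DB $17,078. Book value $85,390.
Year 3: DB = ⌊$85,390 × 150%/9⌋ = $14,231; SL = ⌊$71,790/7⌋ = $10,255 → take DB $14,231. Book value $71,159.
Year 4: DB = ⌊$71,159 × 150%/9⌋ = $11,859; SL = ⌊$57,559/6⌋ = $9,593 → take DB $11,859. Book value $59,300.
Year 5: DB = ⌊$59,300 × 150%/9⌋ = $9,883; SL = ⌊$45,700/5⌋ = $9,140 → take DB $9,883. Book value $49,417.
Year 6: DB = ⌊$49,417 × 150%/9⌋ = $8,236; SL = ⌊$35,817/4⌋ = $8,954 → take SL $8,954. Book value $40,463.
Year 7: DB = ⌊$40,463 × 150%/9⌋ = $6,743; SL = ⌊$26,863/3⌋ = $8,954 → take SL $8,954. Book value $31,509.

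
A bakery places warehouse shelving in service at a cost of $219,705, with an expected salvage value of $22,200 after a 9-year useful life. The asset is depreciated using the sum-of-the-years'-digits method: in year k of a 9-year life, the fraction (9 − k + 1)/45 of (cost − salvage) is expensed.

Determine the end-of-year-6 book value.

$48,534

Depreciable base = $219,705 − $22,200 = $197,505.
Sum of the years' digits = 9+8+7+6+5+4+3+2+1 = 45.
Year 1: $197,505 × 9/45 = $39,501. Book value $180,204.
Year 2: $197,505 × 8/45 = $35,112. Book value $145,092.
Year 3: $197,505 × 7/45 = $30,723. Book value $114,369.
Year 4: $197,505 × 6/45 = $26,334. Book value $88,035.
Year 5: $197,505 × 5/45 = $21,945. Book value $66,090.
Year 6: $197,505 × 4/45 = $17,556. Book value $48,534.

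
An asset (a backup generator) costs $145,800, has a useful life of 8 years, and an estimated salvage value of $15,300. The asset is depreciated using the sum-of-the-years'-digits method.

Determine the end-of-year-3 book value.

Depreciable base = $145,800 − $15,300 = $130,500.
Sum of the years' digits = 8+7+6+5+4+3+2+1 = 36.
Year 1: $130,500 × 8/36 = $29,000. Book value $116,800.
Year 2: $130,500 × 7/36 = $25,375. Book value $91,425.
Year 3: $130,500 × 6/36 = $21,750. Book value $69,675.

$69,675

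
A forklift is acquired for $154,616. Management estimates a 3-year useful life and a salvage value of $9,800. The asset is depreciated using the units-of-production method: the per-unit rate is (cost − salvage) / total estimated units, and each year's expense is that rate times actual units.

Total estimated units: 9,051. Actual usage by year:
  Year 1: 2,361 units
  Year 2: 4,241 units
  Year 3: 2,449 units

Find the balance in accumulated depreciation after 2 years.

Depreciable base = $154,616 − $9,800 = $144,816.
Rate = $144,816 / 9,051 units = $16 per unit.
Year 1: 2,361 × $16 = $37,776. Book value $116,840.
Year 2: 4,241 × $16 = $67,856. Book value $48,984.
Accumulated through year 2 = $154,616 − $48,984 = $105,632.

$105,632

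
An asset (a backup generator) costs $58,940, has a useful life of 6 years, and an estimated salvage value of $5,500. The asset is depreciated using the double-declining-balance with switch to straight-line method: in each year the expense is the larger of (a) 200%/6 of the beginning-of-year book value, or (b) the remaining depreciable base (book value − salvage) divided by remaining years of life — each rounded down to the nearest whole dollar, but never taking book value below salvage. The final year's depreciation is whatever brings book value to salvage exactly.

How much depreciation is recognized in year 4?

Depreciable base = $58,940 − $5,500 = $53,440.
Year 1: DB = ⌊$58,940 × 200%/6⌋ = $19,646; SL = ⌊$53,440/6⌋ = $8,906 → take DB $19,646. Book value $39,294.
Year 2: DB = ⌊$39,294 × 200%/6⌋ = $13,098; SL = ⌊$33,794/5⌋ = $6,758 → take DB $13,098. Book value $26,196.
Year 3: DB = ⌊$26,196 × 200%/6⌋ = $8,732; SL = ⌊$20,696/4⌋ = $5,174 → take DB $8,732. Book value $17,464.
Year 4: DB = ⌊$17,464 × 200%/6⌋ = $5,821; SL = ⌊$11,964/3⌋ = $3,988 → take DB $5,821. Book value $11,643.

$5,821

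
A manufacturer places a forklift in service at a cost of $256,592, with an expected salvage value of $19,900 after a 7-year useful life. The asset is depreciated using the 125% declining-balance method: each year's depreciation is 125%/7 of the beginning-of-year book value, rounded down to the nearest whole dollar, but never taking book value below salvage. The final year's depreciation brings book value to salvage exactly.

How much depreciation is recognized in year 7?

Depreciable base = $256,592 − $19,900 = $236,692.
Year 1: ⌊$256,592 × 125%/7⌋ = $45,820. Book value $210,772.
Year 2: ⌊$210,772 × 125%/7⌋ = $37,637. Book value $173,135.
Year 3: ⌊$173,135 × 125%/7⌋ = $30,916. Book value $142,219.
Year 4: ⌊$142,219 × 125%/7⌋ = $25,396. Book value $116,823.
Year 5: ⌊$116,823 × 125%/7⌋ = $20,861. Book value $95,962.
Year 6: ⌊$95,962 × 125%/7⌋ = $17,136. Book value $78,826.
Year 7 (final): $78,826 − $19,900 = $58,926. Book value $19,900.

$58,926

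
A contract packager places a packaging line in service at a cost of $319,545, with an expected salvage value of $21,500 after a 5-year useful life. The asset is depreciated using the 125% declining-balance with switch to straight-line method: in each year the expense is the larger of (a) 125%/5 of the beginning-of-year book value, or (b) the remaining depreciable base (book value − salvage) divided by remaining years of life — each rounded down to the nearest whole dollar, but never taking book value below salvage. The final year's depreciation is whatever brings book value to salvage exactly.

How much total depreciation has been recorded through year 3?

$192,548

Depreciable base = $319,545 − $21,500 = $298,045.
Year 1: DB = ⌊$319,545 × 125%/5⌋ = $79,886; SL = ⌊$298,045/5⌋ = $59,609 → take DB $79,886. Book value $239,659.
Year 2: DB = ⌊$239,659 × 125%/5⌋ = $59,914; SL = ⌊$218,159/4⌋ = $54,539 → take DB $59,914. Book value $179,745.
Year 3: DB = ⌊$179,745 × 125%/5⌋ = $44,936; SL = ⌊$158,245/3⌋ = $52,748 → take SL $52,748. Book value $126,997.
Accumulated through year 3 = $319,545 − $126,997 = $192,548.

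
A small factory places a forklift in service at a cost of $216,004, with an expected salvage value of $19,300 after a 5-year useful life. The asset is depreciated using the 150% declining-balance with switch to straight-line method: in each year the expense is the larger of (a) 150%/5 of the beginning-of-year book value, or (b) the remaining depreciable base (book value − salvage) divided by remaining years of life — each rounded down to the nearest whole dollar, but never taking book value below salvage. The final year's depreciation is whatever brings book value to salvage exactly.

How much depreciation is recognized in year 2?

Depreciable base = $216,004 − $19,300 = $196,704.
Year 1: DB = ⌊$216,004 × 150%/5⌋ = $64,801; SL = ⌊$196,704/5⌋ = $39,340 → take DB $64,801. Book value $151,203.
Year 2: DB = ⌊$151,203 × 150%/5⌋ = $45,360; SL = ⌊$131,903/4⌋ = $32,975 → take DB $45,360. Book value $105,843.

$45,360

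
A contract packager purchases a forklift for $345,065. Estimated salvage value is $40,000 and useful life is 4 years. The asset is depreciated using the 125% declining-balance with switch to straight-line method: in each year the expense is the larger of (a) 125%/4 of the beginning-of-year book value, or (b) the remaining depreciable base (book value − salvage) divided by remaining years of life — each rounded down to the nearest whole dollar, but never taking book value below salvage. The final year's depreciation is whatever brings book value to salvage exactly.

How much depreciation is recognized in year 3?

Depreciable base = $345,065 − $40,000 = $305,065.
Year 1: DB = ⌊$345,065 × 125%/4⌋ = $107,832; SL = ⌊$305,065/4⌋ = $76,266 → take DB $107,832. Book value $237,233.
Year 2: DB = ⌊$237,233 × 125%/4⌋ = $74,135; SL = ⌊$197,233/3⌋ = $65,744 → take DB $74,135. Book value $163,098.
Year 3: DB = ⌊$163,098 × 125%/4⌋ = $50,968; SL = ⌊$123,098/2⌋ = $61,549 → take SL $61,549. Book value $101,549.

$61,549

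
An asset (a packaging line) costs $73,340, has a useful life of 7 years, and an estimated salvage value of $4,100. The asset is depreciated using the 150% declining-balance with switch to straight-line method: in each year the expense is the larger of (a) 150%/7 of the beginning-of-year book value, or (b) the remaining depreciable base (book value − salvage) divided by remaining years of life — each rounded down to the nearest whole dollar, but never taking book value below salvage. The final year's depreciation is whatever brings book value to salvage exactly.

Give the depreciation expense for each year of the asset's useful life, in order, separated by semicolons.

Depreciable base = $73,340 − $4,100 = $69,240.
Year 1: DB = ⌊$73,340 × 150%/7⌋ = $15,715; SL = ⌊$69,240/7⌋ = $9,891 → take DB $15,715. Book value $57,625.
Year 2: DB = ⌊$57,625 × 150%/7⌋ = $12,348; SL = ⌊$53,525/6⌋ = $8,920 → take DB $12,348. Book value $45,277.
Year 3: DB = ⌊$45,277 × 150%/7⌋ = $9,702; SL = ⌊$41,177/5⌋ = $8,235 → take DB $9,702. Book value $35,575.
Year 4: DB = ⌊$35,575 × 150%/7⌋ = $7,623; SL = ⌊$31,475/4⌋ = $7,868 → take SL $7,868. Book value $27,707.
Year 5: DB = ⌊$27,707 × 150%/7⌋ = $5,937; SL = ⌊$23,607/3⌋ = $7,869 → take SL $7,869. Book value $19,838.
Year 6: DB = ⌊$19,838 × 150%/7⌋ = $4,251; SL = ⌊$15,738/2⌋ = $7,869 → take SL $7,869. Book value $11,969.
Year 7 (final): $11,969 − $4,100 = $7,869. Book value $4,100.

$15,715; $12,348; $9,702; $7,868; $7,869; $7,869; $7,869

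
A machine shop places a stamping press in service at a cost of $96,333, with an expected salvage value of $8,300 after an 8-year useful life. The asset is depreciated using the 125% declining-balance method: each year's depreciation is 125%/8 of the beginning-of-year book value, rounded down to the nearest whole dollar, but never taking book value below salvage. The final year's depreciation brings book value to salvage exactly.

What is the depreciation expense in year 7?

Depreciable base = $96,333 − $8,300 = $88,033.
Year 1: ⌊$96,333 × 125%/8⌋ = $15,052. Book value $81,281.
Year 2: ⌊$81,281 × 125%/8⌋ = $12,700. Book value $68,581.
Year 3: ⌊$68,581 × 125%/8⌋ = $10,715. Book value $57,866.
Year 4: ⌊$57,866 × 125%/8⌋ = $9,041. Book value $48,825.
Year 5: ⌊$48,825 × 125%/8⌋ = $7,628. Book value $41,197.
Year 6: ⌊$41,197 × 125%/8⌋ = $6,437. Book value $34,760.
Year 7: ⌊$34,760 × 125%/8⌋ = $5,431. Book value $29,329.

$5,431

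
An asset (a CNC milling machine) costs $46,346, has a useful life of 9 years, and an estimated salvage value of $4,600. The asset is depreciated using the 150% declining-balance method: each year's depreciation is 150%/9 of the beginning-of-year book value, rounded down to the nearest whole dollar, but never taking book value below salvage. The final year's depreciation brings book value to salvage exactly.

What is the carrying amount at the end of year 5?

Depreciable base = $46,346 − $4,600 = $41,746.
Year 1: ⌊$46,346 × 150%/9⌋ = $7,724. Book value $38,622.
Year 2: ⌊$38,622 × 150%/9⌋ = $6,437. Book value $32,185.
Year 3: ⌊$32,185 × 150%/9⌋ = $5,364. Book value $26,821.
Year 4: ⌊$26,821 × 150%/9⌋ = $4,470. Book value $22,351.
Year 5: ⌊$22,351 × 150%/9⌋ = $3,725. Book value $18,626.

$18,626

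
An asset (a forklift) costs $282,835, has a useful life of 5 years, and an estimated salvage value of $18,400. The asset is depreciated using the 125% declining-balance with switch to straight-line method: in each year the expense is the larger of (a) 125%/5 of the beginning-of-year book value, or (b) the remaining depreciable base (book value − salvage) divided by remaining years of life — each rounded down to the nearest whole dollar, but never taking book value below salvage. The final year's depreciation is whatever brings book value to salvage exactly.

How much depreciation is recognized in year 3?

$46,898

Depreciable base = $282,835 − $18,400 = $264,435.
Year 1: DB = ⌊$282,835 × 125%/5⌋ = $70,708; SL = ⌊$264,435/5⌋ = $52,887 → take DB $70,708. Book value $212,127.
Year 2: DB = ⌊$212,127 × 125%/5⌋ = $53,031; SL = ⌊$193,727/4⌋ = $48,431 → take DB $53,031. Book value $159,096.
Year 3: DB = ⌊$159,096 × 125%/5⌋ = $39,774; SL = ⌊$140,696/3⌋ = $46,898 → take SL $46,898. Book value $112,198.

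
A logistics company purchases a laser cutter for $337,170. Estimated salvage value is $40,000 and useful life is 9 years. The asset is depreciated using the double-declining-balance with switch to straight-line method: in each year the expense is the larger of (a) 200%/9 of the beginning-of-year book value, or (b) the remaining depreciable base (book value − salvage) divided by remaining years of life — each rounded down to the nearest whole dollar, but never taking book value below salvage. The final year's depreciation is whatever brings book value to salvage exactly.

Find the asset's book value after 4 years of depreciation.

Depreciable base = $337,170 − $40,000 = $297,170.
Year 1: DB = ⌊$337,170 × 200%/9⌋ = $74,926; SL = ⌊$297,170/9⌋ = $33,018 → take DB $74,926. Book value $262,244.
Year 2: DB = ⌊$262,244 × 200%/9⌋ = $58,276; SL = ⌊$222,244/8⌋ = $27,780 → take DB $58,276. Book value $203,968.
Year 3: DB = ⌊$203,968 × 200%/9⌋ = $45,326; SL = ⌊$163,968/7⌋ = $23,424 → take DB $45,326. Book value $158,642.
Year 4: DB = ⌊$158,642 × 200%/9⌋ = $35,253; SL = ⌊$118,642/6⌋ = $19,773 → take DB $35,253. Book value $123,389.

$123,389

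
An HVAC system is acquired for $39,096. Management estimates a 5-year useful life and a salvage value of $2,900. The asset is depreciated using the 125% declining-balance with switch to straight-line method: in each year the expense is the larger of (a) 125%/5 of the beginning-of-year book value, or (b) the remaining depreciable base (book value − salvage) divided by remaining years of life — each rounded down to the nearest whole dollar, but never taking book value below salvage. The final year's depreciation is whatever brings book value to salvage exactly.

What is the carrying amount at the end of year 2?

$21,992

Depreciable base = $39,096 − $2,900 = $36,196.
Year 1: DB = ⌊$39,096 × 125%/5⌋ = $9,774; SL = ⌊$36,196/5⌋ = $7,239 → take DB $9,774. Book value $29,322.
Year 2: DB = ⌊$29,322 × 125%/5⌋ = $7,330; SL = ⌊$26,422/4⌋ = $6,605 → take DB $7,330. Book value $21,992.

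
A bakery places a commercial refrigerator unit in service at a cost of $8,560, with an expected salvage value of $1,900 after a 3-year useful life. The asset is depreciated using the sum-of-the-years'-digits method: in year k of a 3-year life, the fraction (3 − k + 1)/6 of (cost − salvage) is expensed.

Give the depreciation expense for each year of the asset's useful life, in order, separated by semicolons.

Depreciable base = $8,560 − $1,900 = $6,660.
Sum of the years' digits = 3+2+1 = 6.
Year 1: $6,660 × 3/6 = $3,330. Book value $5,230.
Year 2: $6,660 × 2/6 = $2,220. Book value $3,010.
Year 3: $6,660 × 1/6 = $1,110. Book value $1,900.

$3,330; $2,220; $1,110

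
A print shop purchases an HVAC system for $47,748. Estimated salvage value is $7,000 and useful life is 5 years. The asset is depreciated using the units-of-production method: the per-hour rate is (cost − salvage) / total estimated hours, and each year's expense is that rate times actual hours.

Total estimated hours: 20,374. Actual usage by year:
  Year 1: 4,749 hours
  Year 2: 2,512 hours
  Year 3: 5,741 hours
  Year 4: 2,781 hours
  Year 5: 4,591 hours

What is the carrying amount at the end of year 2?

$33,226

Depreciable base = $47,748 − $7,000 = $40,748.
Rate = $40,748 / 20,374 hours = $2 per hour.
Year 1: 4,749 × $2 = $9,498. Book value $38,250.
Year 2: 2,512 × $2 = $5,024. Book value $33,226.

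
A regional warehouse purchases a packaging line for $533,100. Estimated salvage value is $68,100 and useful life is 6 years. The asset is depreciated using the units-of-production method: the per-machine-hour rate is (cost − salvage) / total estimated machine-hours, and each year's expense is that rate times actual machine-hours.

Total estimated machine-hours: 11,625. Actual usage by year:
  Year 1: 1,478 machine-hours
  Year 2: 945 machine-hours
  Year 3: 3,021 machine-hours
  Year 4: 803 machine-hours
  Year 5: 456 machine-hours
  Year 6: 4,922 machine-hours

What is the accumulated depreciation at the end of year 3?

$217,760

Depreciable base = $533,100 − $68,100 = $465,000.
Rate = $465,000 / 11,625 machine-hours = $40 per machine-hour.
Year 1: 1,478 × $40 = $59,120. Book value $473,980.
Year 2: 945 × $40 = $37,800. Book value $436,180.
Year 3: 3,021 × $40 = $120,840. Book value $315,340.
Accumulated through year 3 = $533,100 − $315,340 = $217,760.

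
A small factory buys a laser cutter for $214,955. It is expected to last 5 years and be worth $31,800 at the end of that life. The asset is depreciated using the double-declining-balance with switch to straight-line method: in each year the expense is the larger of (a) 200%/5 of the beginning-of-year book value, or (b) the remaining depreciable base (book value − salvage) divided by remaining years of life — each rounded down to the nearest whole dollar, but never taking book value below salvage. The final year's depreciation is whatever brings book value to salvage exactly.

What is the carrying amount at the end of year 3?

Depreciable base = $214,955 − $31,800 = $183,155.
Year 1: DB = ⌊$214,955 × 200%/5⌋ = $85,982; SL = ⌊$183,155/5⌋ = $36,631 → take DB $85,982. Book value $128,973.
Year 2: DB = ⌊$128,973 × 200%/5⌋ = $51,589; SL = ⌊$97,173/4⌋ = $24,293 → take DB $51,589. Book value $77,384.
Year 3: DB = ⌊$77,384 × 200%/5⌋ = $30,953; SL = ⌊$45,584/3⌋ = $15,194 → take DB $30,953. Book value $46,431.

$46,431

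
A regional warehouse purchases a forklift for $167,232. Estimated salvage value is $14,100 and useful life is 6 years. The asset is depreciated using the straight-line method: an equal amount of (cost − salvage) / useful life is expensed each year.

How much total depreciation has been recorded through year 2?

Depreciable base = $167,232 − $14,100 = $153,132.
Annual expense = $153,132 / 6 = $25,522.
End of year 1: book value $141,710.
End of year 2: book value $116,188.
Accumulated through year 2 = $167,232 − $116,188 = $51,044.

$51,044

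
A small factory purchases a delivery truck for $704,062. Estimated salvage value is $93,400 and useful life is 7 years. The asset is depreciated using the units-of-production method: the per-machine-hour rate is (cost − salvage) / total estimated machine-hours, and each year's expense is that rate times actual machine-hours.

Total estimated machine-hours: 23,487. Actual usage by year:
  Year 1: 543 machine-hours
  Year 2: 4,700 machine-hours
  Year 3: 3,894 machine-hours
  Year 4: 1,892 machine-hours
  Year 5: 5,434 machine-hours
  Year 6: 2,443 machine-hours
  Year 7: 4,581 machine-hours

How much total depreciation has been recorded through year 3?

$237,562

Depreciable base = $704,062 − $93,400 = $610,662.
Rate = $610,662 / 23,487 machine-hours = $26 per machine-hour.
Year 1: 543 × $26 = $14,118. Book value $689,944.
Year 2: 4,700 × $26 = $122,200. Book value $567,744.
Year 3: 3,894 × $26 = $101,244. Book value $466,500.
Accumulated through year 3 = $704,062 − $466,500 = $237,562.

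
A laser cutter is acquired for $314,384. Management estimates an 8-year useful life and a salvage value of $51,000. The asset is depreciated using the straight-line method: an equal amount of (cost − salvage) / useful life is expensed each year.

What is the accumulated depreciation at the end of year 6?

$197,538

Depreciable base = $314,384 − $51,000 = $263,384.
Annual expense = $263,384 / 8 = $32,923.
End of year 1: book value $281,461.
End of year 2: book value $248,538.
End of year 3: book value $215,615.
End of year 4: book value $182,692.
End of year 5: book value $149,769.
End of year 6: book value $116,846.
Accumulated through year 6 = $314,384 − $116,846 = $197,538.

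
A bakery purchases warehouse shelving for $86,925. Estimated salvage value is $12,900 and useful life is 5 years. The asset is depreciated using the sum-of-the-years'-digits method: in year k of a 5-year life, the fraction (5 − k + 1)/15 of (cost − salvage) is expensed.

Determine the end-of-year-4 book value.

$17,835

Depreciable base = $86,925 − $12,900 = $74,025.
Sum of the years' digits = 5+4+3+2+1 = 15.
Year 1: $74,025 × 5/15 = $24,675. Book value $62,250.
Year 2: $74,025 × 4/15 = $19,740. Book value $42,510.
Year 3: $74,025 × 3/15 = $14,805. Book value $27,705.
Year 4: $74,025 × 2/15 = $9,870. Book value $17,835.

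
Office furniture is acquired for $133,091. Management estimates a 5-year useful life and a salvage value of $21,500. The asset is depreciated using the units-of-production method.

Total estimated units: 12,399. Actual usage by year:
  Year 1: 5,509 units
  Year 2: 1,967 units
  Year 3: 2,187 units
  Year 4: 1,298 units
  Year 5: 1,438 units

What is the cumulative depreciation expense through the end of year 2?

Depreciable base = $133,091 − $21,500 = $111,591.
Rate = $111,591 / 12,399 units = $9 per unit.
Year 1: 5,509 × $9 = $49,581. Book value $83,510.
Year 2: 1,967 × $9 = $17,703. Book value $65,807.
Accumulated through year 2 = $133,091 − $65,807 = $67,284.

$67,284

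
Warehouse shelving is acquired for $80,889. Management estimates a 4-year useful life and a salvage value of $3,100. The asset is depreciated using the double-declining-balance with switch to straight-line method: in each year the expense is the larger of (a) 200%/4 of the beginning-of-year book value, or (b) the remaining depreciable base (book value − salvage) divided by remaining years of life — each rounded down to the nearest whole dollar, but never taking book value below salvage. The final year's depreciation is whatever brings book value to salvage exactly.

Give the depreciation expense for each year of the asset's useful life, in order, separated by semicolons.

$40,444; $20,222; $10,111; $7,012

Depreciable base = $80,889 − $3,100 = $77,789.
Year 1: DB = ⌊$80,889 × 200%/4⌋ = $40,444; SL = ⌊$77,789/4⌋ = $19,447 → take DB $40,444. Book value $40,445.
Year 2: DB = ⌊$40,445 × 200%/4⌋ = $20,222; SL = ⌊$37,345/3⌋ = $12,448 → take DB $20,222. Book value $20,223.
Year 3: DB = ⌊$20,223 × 200%/4⌋ = $10,111; SL = ⌊$17,123/2⌋ = $8,561 → take DB $10,111. Book value $10,112.
Year 4 (final): $10,112 − $3,100 = $7,012. Book value $3,100.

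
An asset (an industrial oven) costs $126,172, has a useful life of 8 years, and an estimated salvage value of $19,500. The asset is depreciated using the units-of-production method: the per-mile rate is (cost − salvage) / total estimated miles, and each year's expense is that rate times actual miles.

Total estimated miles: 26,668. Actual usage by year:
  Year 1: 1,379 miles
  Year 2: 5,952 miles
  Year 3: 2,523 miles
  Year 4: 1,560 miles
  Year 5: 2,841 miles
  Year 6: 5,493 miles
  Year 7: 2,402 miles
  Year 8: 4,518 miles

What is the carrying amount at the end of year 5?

$69,152

Depreciable base = $126,172 − $19,500 = $106,672.
Rate = $106,672 / 26,668 miles = $4 per mile.
Year 1: 1,379 × $4 = $5,516. Book value $120,656.
Year 2: 5,952 × $4 = $23,808. Book value $96,848.
Year 3: 2,523 × $4 = $10,092. Book value $86,756.
Year 4: 1,560 × $4 = $6,240. Book value $80,516.
Year 5: 2,841 × $4 = $11,364. Book value $69,152.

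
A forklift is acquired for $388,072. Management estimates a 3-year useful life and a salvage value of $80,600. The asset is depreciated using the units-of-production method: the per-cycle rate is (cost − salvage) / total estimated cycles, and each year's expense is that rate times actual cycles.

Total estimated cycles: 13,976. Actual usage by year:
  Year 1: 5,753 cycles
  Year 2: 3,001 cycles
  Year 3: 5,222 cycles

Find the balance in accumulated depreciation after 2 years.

$192,588

Depreciable base = $388,072 − $80,600 = $307,472.
Rate = $307,472 / 13,976 cycles = $22 per cycle.
Year 1: 5,753 × $22 = $126,566. Book value $261,506.
Year 2: 3,001 × $22 = $66,022. Book value $195,484.
Accumulated through year 2 = $388,072 − $195,484 = $192,588.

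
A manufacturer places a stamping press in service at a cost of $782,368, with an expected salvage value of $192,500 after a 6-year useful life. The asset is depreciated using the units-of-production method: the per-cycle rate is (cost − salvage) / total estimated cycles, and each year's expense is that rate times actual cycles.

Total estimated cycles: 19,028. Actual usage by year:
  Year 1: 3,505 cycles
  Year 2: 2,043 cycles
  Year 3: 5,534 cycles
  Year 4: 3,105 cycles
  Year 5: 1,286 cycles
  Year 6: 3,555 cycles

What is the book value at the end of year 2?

$610,380

Depreciable base = $782,368 − $192,500 = $589,868.
Rate = $589,868 / 19,028 cycles = $31 per cycle.
Year 1: 3,505 × $31 = $108,655. Book value $673,713.
Year 2: 2,043 × $31 = $63,333. Book value $610,380.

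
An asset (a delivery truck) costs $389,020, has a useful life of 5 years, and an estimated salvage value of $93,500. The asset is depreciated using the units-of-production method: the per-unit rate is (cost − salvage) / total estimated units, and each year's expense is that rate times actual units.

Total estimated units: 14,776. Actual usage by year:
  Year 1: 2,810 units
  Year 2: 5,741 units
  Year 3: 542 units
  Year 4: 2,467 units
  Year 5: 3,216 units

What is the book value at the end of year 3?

Depreciable base = $389,020 − $93,500 = $295,520.
Rate = $295,520 / 14,776 units = $20 per unit.
Year 1: 2,810 × $20 = $56,200. Book value $332,820.
Year 2: 5,741 × $20 = $114,820. Book value $218,000.
Year 3: 542 × $20 = $10,840. Book value $207,160.

$207,160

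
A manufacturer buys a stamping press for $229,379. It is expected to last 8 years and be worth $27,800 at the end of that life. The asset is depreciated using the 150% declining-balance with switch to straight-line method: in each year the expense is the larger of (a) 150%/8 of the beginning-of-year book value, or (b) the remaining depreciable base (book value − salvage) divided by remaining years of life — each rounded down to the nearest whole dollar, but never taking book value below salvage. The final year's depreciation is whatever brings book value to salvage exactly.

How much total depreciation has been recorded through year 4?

$129,413

Depreciable base = $229,379 − $27,800 = $201,579.
Year 1: DB = ⌊$229,379 × 150%/8⌋ = $43,008; SL = ⌊$201,579/8⌋ = $25,197 → take DB $43,008. Book value $186,371.
Year 2: DB = ⌊$186,371 × 150%/8⌋ = $34,944; SL = ⌊$158,571/7⌋ = $22,653 → take DB $34,944. Book value $151,427.
Year 3: DB = ⌊$151,427 × 150%/8⌋ = $28,392; SL = ⌊$123,627/6⌋ = $20,604 → take DB $28,392. Book value $123,035.
Year 4: DB = ⌊$123,035 × 150%/8⌋ = $23,069; SL = ⌊$95,235/5⌋ = $19,047 → take DB $23,069. Book value $99,966.
Accumulated through year 4 = $229,379 − $99,966 = $129,413.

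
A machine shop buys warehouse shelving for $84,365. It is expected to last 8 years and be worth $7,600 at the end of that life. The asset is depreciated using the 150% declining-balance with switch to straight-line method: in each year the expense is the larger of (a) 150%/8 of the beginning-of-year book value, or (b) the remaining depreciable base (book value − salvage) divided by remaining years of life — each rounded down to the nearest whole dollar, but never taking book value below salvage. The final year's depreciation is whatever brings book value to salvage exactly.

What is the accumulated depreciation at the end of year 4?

$47,596

Depreciable base = $84,365 − $7,600 = $76,765.
Year 1: DB = ⌊$84,365 × 150%/8⌋ = $15,818; SL = ⌊$76,765/8⌋ = $9,595 → take DB $15,818. Book value $68,547.
Year 2: DB = ⌊$68,547 × 150%/8⌋ = $12,852; SL = ⌊$60,947/7⌋ = $8,706 → take DB $12,852. Book value $55,695.
Year 3: DB = ⌊$55,695 × 150%/8⌋ = $10,442; SL = ⌊$48,095/6⌋ = $8,015 → take DB $10,442. Book value $45,253.
Year 4: DB = ⌊$45,253 × 150%/8⌋ = $8,484; SL = ⌊$37,653/5⌋ = $7,530 → take DB $8,484. Book value $36,769.
Accumulated through year 4 = $84,365 − $36,769 = $47,596.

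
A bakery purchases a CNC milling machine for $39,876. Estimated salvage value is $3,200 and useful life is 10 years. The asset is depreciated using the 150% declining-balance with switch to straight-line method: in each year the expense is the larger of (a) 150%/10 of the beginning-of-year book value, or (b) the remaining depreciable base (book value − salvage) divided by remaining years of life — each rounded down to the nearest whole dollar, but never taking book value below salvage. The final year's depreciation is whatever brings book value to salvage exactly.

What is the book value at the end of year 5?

Depreciable base = $39,876 − $3,200 = $36,676.
Year 1: DB = ⌊$39,876 × 150%/10⌋ = $5,981; SL = ⌊$36,676/10⌋ = $3,667 → take DB $5,981. Book value $33,895.
Year 2: DB = ⌊$33,895 × 150%/10⌋ = $5,084; SL = ⌊$30,695/9⌋ = $3,410 → take DB $5,084. Book value $28,811.
Year 3: DB = ⌊$28,811 × 150%/10⌋ = $4,321; SL = ⌊$25,611/8⌋ = $3,201 → take DB $4,321. Book value $24,490.
Year 4: DB = ⌊$24,490 × 150%/10⌋ = $3,673; SL = ⌊$21,290/7⌋ = $3,041 → take DB $3,673. Book value $20,817.
Year 5: DB = ⌊$20,817 × 150%/10⌋ = $3,122; SL = ⌊$17,617/6⌋ = $2,936 → take DB $3,122. Book value $17,695.

$17,695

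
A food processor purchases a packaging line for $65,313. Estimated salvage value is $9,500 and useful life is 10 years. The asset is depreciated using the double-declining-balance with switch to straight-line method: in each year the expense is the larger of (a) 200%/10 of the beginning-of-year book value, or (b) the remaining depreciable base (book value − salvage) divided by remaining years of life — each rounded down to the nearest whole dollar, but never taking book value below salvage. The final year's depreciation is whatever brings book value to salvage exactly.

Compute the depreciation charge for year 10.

$0

Depreciable base = $65,313 − $9,500 = $55,813.
Year 1: DB = ⌊$65,313 × 200%/10⌋ = $13,062; SL = ⌊$55,813/10⌋ = $5,581 → take DB $13,062. Book value $52,251.
Year 2: DB = ⌊$52,251 × 200%/10⌋ = $10,450; SL = ⌊$42,751/9⌋ = $4,750 → take DB $10,450. Book value $41,801.
Year 3: DB = ⌊$41,801 × 200%/10⌋ = $8,360; SL = ⌊$32,301/8⌋ = $4,037 → take DB $8,360. Book value $33,441.
Year 4: DB = ⌊$33,441 × 200%/10⌋ = $6,688; SL = ⌊$23,941/7⌋ = $3,420 → take DB $6,688. Book value $26,753.
Year 5: DB = ⌊$26,753 × 200%/10⌋ = $5,350; SL = ⌊$17,253/6⌋ = $2,875 → take DB $5,350. Book value $21,403.
Year 6: DB = ⌊$21,403 × 200%/10⌋ = $4,280; SL = ⌊$11,903/5⌋ = $2,380 → take DB $4,280. Book value $17,123.
Year 7: DB = ⌊$17,123 × 200%/10⌋ = $3,424; SL = ⌊$7,623/4⌋ = $1,905 → take DB $3,424. Book value $13,699.
Year 8: DB = ⌊$13,699 × 200%/10⌋ = $2,739; SL = ⌊$4,199/3⌋ = $1,399 → take DB $2,739. Book value $10,960.
Year 9: DB = ⌊$10,960 × 200%/10⌋ = $2,192; SL = ⌊$1,460/2⌋ = $730 → take DB $2,192, capped at $1,460. Book value $9,500.
Year 10 (final): $9,500 − $9,500 = $0. Book value $9,500.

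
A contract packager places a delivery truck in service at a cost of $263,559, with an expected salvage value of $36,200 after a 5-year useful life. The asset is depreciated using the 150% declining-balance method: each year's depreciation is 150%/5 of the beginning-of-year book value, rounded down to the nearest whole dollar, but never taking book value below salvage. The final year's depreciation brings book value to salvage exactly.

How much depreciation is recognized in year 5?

$27,082

Depreciable base = $263,559 − $36,200 = $227,359.
Year 1: ⌊$263,559 × 150%/5⌋ = $79,067. Book value $184,492.
Year 2: ⌊$184,492 × 150%/5⌋ = $55,347. Book value $129,145.
Year 3: ⌊$129,145 × 150%/5⌋ = $38,743. Book value $90,402.
Year 4: ⌊$90,402 × 150%/5⌋ = $27,120. Book value $63,282.
Year 5 (final): $63,282 − $36,200 = $27,082. Book value $36,200.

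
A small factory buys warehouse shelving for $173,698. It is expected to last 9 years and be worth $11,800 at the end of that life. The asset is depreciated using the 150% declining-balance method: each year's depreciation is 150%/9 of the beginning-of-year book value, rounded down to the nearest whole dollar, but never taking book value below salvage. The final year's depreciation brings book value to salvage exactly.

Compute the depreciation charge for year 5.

Depreciable base = $173,698 − $11,800 = $161,898.
Year 1: ⌊$173,698 × 150%/9⌋ = $28,949. Book value $144,749.
Year 2: ⌊$144,749 × 150%/9⌋ = $24,124. Book value $120,625.
Year 3: ⌊$120,625 × 150%/9⌋ = $20,104. Book value $100,521.
Year 4: ⌊$100,521 × 150%/9⌋ = $16,753. Book value $83,768.
Year 5: ⌊$83,768 × 150%/9⌋ = $13,961. Book value $69,807.

$13,961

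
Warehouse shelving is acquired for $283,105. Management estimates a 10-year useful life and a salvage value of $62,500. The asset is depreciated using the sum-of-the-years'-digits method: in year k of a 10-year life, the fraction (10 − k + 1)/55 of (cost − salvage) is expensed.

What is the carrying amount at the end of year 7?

Depreciable base = $283,105 − $62,500 = $220,605.
Sum of the years' digits = 10+9+8+7+6+5+4+3+2+1 = 55.
Year 1: $220,605 × 10/55 = $40,110. Book value $242,995.
Year 2: $220,605 × 9/55 = $36,099. Book value $206,896.
Year 3: $220,605 × 8/55 = $32,088. Book value $174,808.
Year 4: $220,605 × 7/55 = $28,077. Book value $146,731.
Year 5: $220,605 × 6/55 = $24,066. Book value $122,665.
Year 6: $220,605 × 5/55 = $20,055. Book value $102,610.
Year 7: $220,605 × 4/55 = $16,044. Book value $86,566.

$86,566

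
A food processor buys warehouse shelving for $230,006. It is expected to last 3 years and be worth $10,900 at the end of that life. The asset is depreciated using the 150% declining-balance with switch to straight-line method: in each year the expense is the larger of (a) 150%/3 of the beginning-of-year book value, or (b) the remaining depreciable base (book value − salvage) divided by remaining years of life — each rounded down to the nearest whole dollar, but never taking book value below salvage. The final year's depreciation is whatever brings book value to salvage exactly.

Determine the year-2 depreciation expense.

Depreciable base = $230,006 − $10,900 = $219,106.
Year 1: DB = ⌊$230,006 × 150%/3⌋ = $115,003; SL = ⌊$219,106/3⌋ = $73,035 → take DB $115,003. Book value $115,003.
Year 2: DB = ⌊$115,003 × 150%/3⌋ = $57,501; SL = ⌊$104,103/2⌋ = $52,051 → take DB $57,501. Book value $57,502.

$57,501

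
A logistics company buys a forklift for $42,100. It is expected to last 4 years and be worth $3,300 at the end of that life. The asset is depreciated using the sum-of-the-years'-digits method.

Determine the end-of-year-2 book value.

Depreciable base = $42,100 − $3,300 = $38,800.
Sum of the years' digits = 4+3+2+1 = 10.
Year 1: $38,800 × 4/10 = $15,520. Book value $26,580.
Year 2: $38,800 × 3/10 = $11,640. Book value $14,940.

$14,940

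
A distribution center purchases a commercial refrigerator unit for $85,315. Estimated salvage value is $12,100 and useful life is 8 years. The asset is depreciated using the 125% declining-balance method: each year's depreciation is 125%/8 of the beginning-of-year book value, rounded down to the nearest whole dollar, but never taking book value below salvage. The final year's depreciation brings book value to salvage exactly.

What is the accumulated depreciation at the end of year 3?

Depreciable base = $85,315 − $12,100 = $73,215.
Year 1: ⌊$85,315 × 125%/8⌋ = $13,330. Book value $71,985.
Year 2: ⌊$71,985 × 125%/8⌋ = $11,247. Book value $60,738.
Year 3: ⌊$60,738 × 125%/8⌋ = $9,490. Book value $51,248.
Accumulated through year 3 = $85,315 − $51,248 = $34,067.

$34,067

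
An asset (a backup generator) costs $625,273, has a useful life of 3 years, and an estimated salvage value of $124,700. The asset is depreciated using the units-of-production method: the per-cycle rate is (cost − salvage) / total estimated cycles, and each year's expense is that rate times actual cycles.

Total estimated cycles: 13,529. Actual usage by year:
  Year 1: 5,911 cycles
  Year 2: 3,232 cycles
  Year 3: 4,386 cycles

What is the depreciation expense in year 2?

$119,584

Depreciable base = $625,273 − $124,700 = $500,573.
Rate = $500,573 / 13,529 cycles = $37 per cycle.
Year 1: 5,911 × $37 = $218,707. Book value $406,566.
Year 2: 3,232 × $37 = $119,584. Book value $286,982.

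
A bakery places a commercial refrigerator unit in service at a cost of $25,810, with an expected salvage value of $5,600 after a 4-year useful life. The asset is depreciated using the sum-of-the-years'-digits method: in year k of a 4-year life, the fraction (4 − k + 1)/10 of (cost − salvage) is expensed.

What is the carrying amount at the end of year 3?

$7,621

Depreciable base = $25,810 − $5,600 = $20,210.
Sum of the years' digits = 4+3+2+1 = 10.
Year 1: $20,210 × 4/10 = $8,084. Book value $17,726.
Year 2: $20,210 × 3/10 = $6,063. Book value $11,663.
Year 3: $20,210 × 2/10 = $4,042. Book value $7,621.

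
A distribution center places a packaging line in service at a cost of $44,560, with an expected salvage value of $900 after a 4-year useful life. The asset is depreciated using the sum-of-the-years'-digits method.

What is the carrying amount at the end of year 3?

Depreciable base = $44,560 − $900 = $43,660.
Sum of the years' digits = 4+3+2+1 = 10.
Year 1: $43,660 × 4/10 = $17,464. Book value $27,096.
Year 2: $43,660 × 3/10 = $13,098. Book value $13,998.
Year 3: $43,660 × 2/10 = $8,732. Book value $5,266.

$5,266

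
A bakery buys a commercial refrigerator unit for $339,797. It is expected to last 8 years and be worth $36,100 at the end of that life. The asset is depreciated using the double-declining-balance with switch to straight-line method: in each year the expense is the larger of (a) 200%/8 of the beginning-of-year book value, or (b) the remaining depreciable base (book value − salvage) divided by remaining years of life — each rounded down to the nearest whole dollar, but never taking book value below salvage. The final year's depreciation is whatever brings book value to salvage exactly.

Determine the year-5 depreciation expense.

$26,878

Depreciable base = $339,797 − $36,100 = $303,697.
Year 1: DB = ⌊$339,797 × 200%/8⌋ = $84,949; SL = ⌊$303,697/8⌋ = $37,962 → take DB $84,949. Book value $254,848.
Year 2: DB = ⌊$254,848 × 200%/8⌋ = $63,712; SL = ⌊$218,748/7⌋ = $31,249 → take DB $63,712. Book value $191,136.
Year 3: DB = ⌊$191,136 × 200%/8⌋ = $47,784; SL = ⌊$155,036/6⌋ = $25,839 → take DB $47,784. Book value $143,352.
Year 4: DB = ⌊$143,352 × 200%/8⌋ = $35,838; SL = ⌊$107,252/5⌋ = $21,450 → take DB $35,838. Book value $107,514.
Year 5: DB = ⌊$107,514 × 200%/8⌋ = $26,878; SL = ⌊$71,414/4⌋ = $17,853 → take DB $26,878. Book value $80,636.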